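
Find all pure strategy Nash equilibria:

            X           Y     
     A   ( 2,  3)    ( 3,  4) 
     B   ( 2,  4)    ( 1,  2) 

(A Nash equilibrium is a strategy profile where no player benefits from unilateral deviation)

Nash equilibrium: (A, Y), (B, X)

Work:
Best responses:
  P1 vs X: payoffs [2, 2] → best response A/B (payoff 2)
  P1 vs Y: payoffs [3, 1] → best response A (payoff 3)
  P2 vs A: payoffs [3, 4] → best response Y (payoff 4)
  P2 vs B: payoffs [4, 2] → best response X (payoff 4)
Mutual best responses: (A,Y), (B,X) → Nash equilibria.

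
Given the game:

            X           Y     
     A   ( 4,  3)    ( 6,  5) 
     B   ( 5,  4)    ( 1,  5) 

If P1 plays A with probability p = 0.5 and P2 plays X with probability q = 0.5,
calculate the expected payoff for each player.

E[P1] = 4.0, E[P2] = 4.25

Work:
E[P1] = p·q·π₁(A,X) + p·(1-q)·π₁(A,Y) + (1-p)·q·π₁(B,X) + (1-p)·(1-q)·π₁(B,Y)
= 0.5·0.5·4 + 0.5·0.5·6 + 0.5·0.5·5 + 0.5·0.5·1
= 4.0

E[P2] = 4.25 (similar calculation)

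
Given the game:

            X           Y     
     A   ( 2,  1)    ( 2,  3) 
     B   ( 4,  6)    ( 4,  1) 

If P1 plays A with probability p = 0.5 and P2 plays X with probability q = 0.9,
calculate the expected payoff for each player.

E[P1] = 3.0, E[P2] = 3.35

Work:
E[P1] = p·q·π₁(A,X) + p·(1-q)·π₁(A,Y) + (1-p)·q·π₁(B,X) + (1-p)·(1-q)·π₁(B,Y)
= 0.5·0.9·2 + 0.5·0.1·2 + 0.5·0.9·4 + 0.5·0.1·4
= 3.0

E[P2] = 3.35 (similar calculation)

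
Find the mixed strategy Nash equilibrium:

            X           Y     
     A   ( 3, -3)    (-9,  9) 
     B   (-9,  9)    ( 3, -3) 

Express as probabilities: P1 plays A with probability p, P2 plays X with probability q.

p = 0.5, q = 0.5

Work:
Find probabilities that make opponent indifferent:
P2 chooses q to make P1 indifferent between A and B
P1 chooses p to make P2 indifferent between X and Y
Mixed NE: P1 plays (A: 0.5, B: 0.5), P2 plays (X: 0.5, Y: 0.5)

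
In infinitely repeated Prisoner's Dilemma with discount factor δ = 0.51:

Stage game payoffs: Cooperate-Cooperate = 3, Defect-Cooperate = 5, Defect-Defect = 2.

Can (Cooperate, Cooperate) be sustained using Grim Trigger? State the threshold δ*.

δ* = 0.6667; since δ = 0.51 < 0.6667, cooperation cannot be sustained

Work:
For Grim Trigger:
Cooperate forever: 3/(1-δ)
Defect then punished: 5 + 2·δ/(1-δ)
Need: 3/(1-δ) ≥ 5 + 2·δ/(1-δ)
Solving: δ ≥ (T-R)/(T-P) = (5-3)/(5-2) = 0.6667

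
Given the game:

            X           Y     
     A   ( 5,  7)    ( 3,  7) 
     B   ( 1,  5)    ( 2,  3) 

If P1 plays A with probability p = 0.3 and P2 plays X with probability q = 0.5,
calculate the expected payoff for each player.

E[P1] = 2.25, E[P2] = 4.9

Work:
E[P1] = p·q·π₁(A,X) + p·(1-q)·π₁(A,Y) + (1-p)·q·π₁(B,X) + (1-p)·(1-q)·π₁(B,Y)
= 0.3·0.5·5 + 0.3·0.5·3 + 0.7·0.5·1 + 0.7·0.5·2
= 2.25

E[P2] = 4.9 (similar calculation)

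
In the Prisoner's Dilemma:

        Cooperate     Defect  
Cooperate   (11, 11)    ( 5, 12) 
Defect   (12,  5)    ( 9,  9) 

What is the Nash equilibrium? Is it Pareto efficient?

(Defect, Defect) is NE; not Pareto efficient

Work:
Defect dominates Cooperate for both players:
If P2 cooperates: Defect (12) > Cooperate (11)
If P2 defects: Defect (9) > Cooperate (5)
NE: (Defect, Defect) with payoff (9, 9)
But (Cooperate, Cooperate) = (11, 11) Pareto dominates (9, 9)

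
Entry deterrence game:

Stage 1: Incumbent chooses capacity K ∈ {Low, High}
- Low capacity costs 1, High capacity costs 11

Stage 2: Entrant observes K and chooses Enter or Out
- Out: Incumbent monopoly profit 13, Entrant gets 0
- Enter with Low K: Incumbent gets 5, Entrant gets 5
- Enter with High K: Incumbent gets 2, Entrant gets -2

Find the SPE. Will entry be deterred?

SPE: (Low, Enter|Low, Out|High); Entry not deterred. Incumbent net profit = 4, Entrant gets 5

Work:
After Low K: Entrant enters (5 > 0)
After High K: Entrant stays out (-2 < 0)
Incumbent: Low → 5−1=4, High → 13−11=2
Incumbent chooses Low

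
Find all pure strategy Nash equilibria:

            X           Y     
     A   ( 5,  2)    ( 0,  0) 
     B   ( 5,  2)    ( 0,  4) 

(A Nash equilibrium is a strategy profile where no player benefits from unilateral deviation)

Nash equilibrium: (A, X), (B, Y)

Work:
Best responses:
  P1 vs X: payoffs [5, 5] → best response A/B (payoff 5)
  P1 vs Y: payoffs [0, 0] → best response A/B (payoff 0)
  P2 vs A: payoffs [2, 0] → best response X (payoff 2)
  P2 vs B: payoffs [2, 4] → best response Y (payoff 4)
Mutual best responses: (A,X), (B,Y) → Nash equilibria.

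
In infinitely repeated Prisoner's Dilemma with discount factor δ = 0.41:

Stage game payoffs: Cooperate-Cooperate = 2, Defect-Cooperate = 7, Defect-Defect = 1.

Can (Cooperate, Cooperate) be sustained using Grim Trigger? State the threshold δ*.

δ* = 0.8333; since δ = 0.41 < 0.8333, cooperation cannot be sustained

Work:
For Grim Trigger:
Cooperate forever: 2/(1-δ)
Defect then punished: 7 + 1·δ/(1-δ)
Need: 2/(1-δ) ≥ 7 + 1·δ/(1-δ)
Solving: δ ≥ (T-R)/(T-P) = (7-2)/(7-1) = 0.8333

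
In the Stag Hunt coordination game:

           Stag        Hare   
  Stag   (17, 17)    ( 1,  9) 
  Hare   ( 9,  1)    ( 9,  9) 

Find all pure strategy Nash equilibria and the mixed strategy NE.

Pure NE: (Stag, Stag) and (Hare, Hare); Mixed NE: p = 0.5, q = 0.5

Work:
Check pure NE:
(Stag, Stag): (17, 17) - no unilateral deviation beneficial
(Hare, Hare): (9, 9) - no unilateral deviation beneficial
Mixed NE: P1 plays Stag with p = 0.5, P2 plays Stag with q = 0.5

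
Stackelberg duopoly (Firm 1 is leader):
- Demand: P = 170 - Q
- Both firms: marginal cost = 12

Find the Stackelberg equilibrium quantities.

q₁* (leader) = 79.0, q₂* (follower) = 39.5

Work:
Follower's reaction: q₂ = (a - c - q₁)/2
Leader substitutes: π₁ = q₁·(a - q₁ - (a-c-q₁)/2 - c)
FOC: q₁* = (170 - 12)/2 = 79.00
Then: q₂* = (170 - 12 - 79.0)/2 = 39.50
Leader has first-mover advantage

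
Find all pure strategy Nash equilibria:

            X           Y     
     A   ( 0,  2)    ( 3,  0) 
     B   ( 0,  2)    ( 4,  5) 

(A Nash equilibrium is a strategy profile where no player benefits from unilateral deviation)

Nash equilibrium: (A, X), (B, Y)

Work:
Best responses:
  P1 vs X: payoffs [0, 0] → best response A/B (payoff 0)
  P1 vs Y: payoffs [3, 4] → best response B (payoff 4)
  P2 vs A: payoffs [2, 0] → best response X (payoff 2)
  P2 vs B: payoffs [2, 5] → best response Y (payoff 5)
Mutual best responses: (A,X), (B,Y) → Nash equilibria.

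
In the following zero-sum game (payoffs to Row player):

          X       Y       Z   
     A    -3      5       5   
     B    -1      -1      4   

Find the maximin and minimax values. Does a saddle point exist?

Maximin = -1, Minimax = -1, Saddle: True

Work:
Row minimums: [-3, -1] → maximin = -1
Column maximums: [-1, 5, 5] → minimax = -1
Saddle point exists! Game value = -1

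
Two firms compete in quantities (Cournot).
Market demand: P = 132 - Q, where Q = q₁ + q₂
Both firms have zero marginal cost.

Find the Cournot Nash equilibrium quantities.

q₁* = q₂* = 44.0; P* = 44.0

Work:
Profit: π_i = P·q_i = (a - q_i - q_j)·q_i
FOC: ∂π_i/∂q_i = a - 2q_i - q_j = 0
Reaction function: q_i = (132 - q_j)/2
Symmetry: q* = 132/3 = 44.0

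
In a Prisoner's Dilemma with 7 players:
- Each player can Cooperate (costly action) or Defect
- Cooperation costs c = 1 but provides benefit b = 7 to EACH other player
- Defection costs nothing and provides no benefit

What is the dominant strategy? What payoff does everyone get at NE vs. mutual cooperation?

Dominant: Defect; NE payoff = 0; Coop payoff = 41

Work:
Defect dominates (saves cost c = 1, benefit to others is external)
NE: All defect → everyone gets 0
If all cooperate: each receives (6)×7 - 1 = 41
Social dilemma: 41 > 0 but NE gives 0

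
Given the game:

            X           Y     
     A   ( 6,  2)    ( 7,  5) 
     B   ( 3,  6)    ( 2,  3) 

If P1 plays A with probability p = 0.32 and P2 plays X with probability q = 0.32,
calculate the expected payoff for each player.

E[P1] = 3.7152, E[P2] = 3.9856

Work:
E[P1] = p·q·π₁(A,X) + p·(1-q)·π₁(A,Y) + (1-p)·q·π₁(B,X) + (1-p)·(1-q)·π₁(B,Y)
= 0.32·0.32·6 + 0.32·0.68·7 + 0.68·0.32·3 + 0.68·0.68·2
= 3.7152

E[P2] = 3.9856 (similar calculation)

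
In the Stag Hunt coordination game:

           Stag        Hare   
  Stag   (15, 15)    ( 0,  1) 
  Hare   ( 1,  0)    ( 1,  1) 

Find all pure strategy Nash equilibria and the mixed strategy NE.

Pure NE: (Stag, Stag) and (Hare, Hare); Mixed NE: p = 0.0667, q = 0.0667

Work:
Check pure NE:
(Stag, Stag): (15, 15) - no unilateral deviation beneficial
(Hare, Hare): (1, 1) - no unilateral deviation beneficial
Mixed NE: P1 plays Stag with p = 0.0667, P2 plays Stag with q = 0.0667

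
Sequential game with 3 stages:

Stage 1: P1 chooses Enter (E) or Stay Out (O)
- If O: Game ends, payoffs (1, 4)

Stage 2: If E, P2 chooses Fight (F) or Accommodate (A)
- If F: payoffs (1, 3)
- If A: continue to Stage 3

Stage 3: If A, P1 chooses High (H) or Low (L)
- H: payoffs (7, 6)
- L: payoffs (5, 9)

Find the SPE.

SPE: (E, A, H); Outcome (7, 6)

Work:
Stage 3: P1 chooses H (7 vs 5)
Stage 2: P2: F->3, A->6 (anticipating H). Choose A
Stage 1: P1: O->1, E->7 (anticipating A, H). Choose E
SPE path: E -> A -> H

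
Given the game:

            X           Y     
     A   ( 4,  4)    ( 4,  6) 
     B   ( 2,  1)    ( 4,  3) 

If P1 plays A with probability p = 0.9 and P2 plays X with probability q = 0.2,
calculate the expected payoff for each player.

E[P1] = 3.96, E[P2] = 5.3

Work:
E[P1] = p·q·π₁(A,X) + p·(1-q)·π₁(A,Y) + (1-p)·q·π₁(B,X) + (1-p)·(1-q)·π₁(B,Y)
= 0.9·0.2·4 + 0.9·0.8·4 + 0.1·0.2·2 + 0.1·0.8·4
= 3.96

E[P2] = 5.3 (similar calculation)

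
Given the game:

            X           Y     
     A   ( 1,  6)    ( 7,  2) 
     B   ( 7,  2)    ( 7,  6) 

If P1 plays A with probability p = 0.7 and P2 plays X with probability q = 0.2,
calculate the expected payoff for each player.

E[P1] = 6.16, E[P2] = 3.52

Work:
E[P1] = p·q·π₁(A,X) + p·(1-q)·π₁(A,Y) + (1-p)·q·π₁(B,X) + (1-p)·(1-q)·π₁(B,Y)
= 0.7·0.2·1 + 0.7·0.8·7 + 0.3·0.2·7 + 0.3·0.8·7
= 6.16

E[P2] = 3.52 (similar calculation)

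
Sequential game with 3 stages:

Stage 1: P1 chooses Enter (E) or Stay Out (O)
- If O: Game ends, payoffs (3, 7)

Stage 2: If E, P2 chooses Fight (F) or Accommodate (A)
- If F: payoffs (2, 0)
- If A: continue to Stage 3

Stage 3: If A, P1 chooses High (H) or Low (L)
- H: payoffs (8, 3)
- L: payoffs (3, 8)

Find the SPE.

SPE: (E, A, H); Outcome (8, 3)

Work:
Stage 3: P1 chooses H (8 vs 3)
Stage 2: P2: F->0, A->3 (anticipating H). Choose A
Stage 1: P1: O->3, E->8 (anticipating A, H). Choose E
SPE path: E -> A -> H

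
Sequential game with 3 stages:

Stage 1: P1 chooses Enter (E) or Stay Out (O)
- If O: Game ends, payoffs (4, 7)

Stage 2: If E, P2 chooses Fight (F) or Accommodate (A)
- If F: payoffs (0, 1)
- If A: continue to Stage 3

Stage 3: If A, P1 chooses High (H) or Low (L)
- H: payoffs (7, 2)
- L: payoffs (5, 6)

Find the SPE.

SPE: (E, A, H); Outcome (7, 2)

Work:
Stage 3: P1 chooses H (7 vs 5)
Stage 2: P2: F->1, A->2 (anticipating H). Choose A
Stage 1: P1: O->4, E->7 (anticipating A, H). Choose E
SPE path: E -> A -> H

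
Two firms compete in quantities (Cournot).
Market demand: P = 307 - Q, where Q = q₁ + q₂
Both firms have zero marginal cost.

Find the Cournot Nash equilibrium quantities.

q₁* = q₂* = 102.33; P* = 102.33

Work:
Profit: π_i = P·q_i = (a - q_i - q_j)·q_i
FOC: ∂π_i/∂q_i = a - 2q_i - q_j = 0
Reaction function: q_i = (307 - q_j)/2
Symmetry: q* = 307/3 = 102.33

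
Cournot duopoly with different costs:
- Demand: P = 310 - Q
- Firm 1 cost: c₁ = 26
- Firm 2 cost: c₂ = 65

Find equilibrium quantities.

q₁* = 107.67, q₂* = 68.67

Work:
Reaction: q₁ = (310 - 26 - q₂)/2
Reaction: q₂ = (310 - 65 - q₁)/2
Solve simultaneously:
q₁* = (310 - 2×26 + 65)/3 = 107.67
q₂* = (310 - 2×65 + 26)/3 = 68.67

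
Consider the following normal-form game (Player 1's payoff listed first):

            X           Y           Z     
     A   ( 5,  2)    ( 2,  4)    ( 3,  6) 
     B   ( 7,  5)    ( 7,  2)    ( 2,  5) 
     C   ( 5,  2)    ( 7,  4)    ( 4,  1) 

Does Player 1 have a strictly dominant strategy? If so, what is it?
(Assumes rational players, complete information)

No strictly dominant strategy exists for Player 1

Work:
A strategy strictly dominates another if it gives a strictly higher payoff against every opponent action. Compare each pair of P1's strategies column-by-column:
  A vs B: [5 vs 7, 2 vs 7, 3 vs 2] → A does not strictly dominate B (column X: 5 ≤ 7)
  A vs C: [5 vs 5, 2 vs 7, 3 vs 4] → A does not strictly dominate C (column X: 5 ≤ 5)
  B vs A: [7 vs 5, 7 vs 2, 2 vs 3] → B does not strictly dominate A (column Z: 2 ≤ 3)
  B vs C: [7 vs 5, 7 vs 7, 2 vs 4] → B does not strictly dominate C (column Y: 7 ≤ 7)
  C vs A: [5 vs 5, 7 vs 2, 4 vs 3] → C does not strictly dominate A (column X: 5 ≤ 5)
  C vs B: [5 vs 7, 7 vs 7, 4 vs 2] → C does not strictly dominate B (column X: 5 ≤ 7)
No single strategy strictly dominates all others → no strictly dominant strategy.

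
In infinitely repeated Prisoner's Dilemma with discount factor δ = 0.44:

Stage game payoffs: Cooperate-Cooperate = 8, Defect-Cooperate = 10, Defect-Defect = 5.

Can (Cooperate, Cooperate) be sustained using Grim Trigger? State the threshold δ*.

δ* = 0.4; since δ = 0.44 ≥ 0.4, cooperation can be sustained

Work:
For Grim Trigger:
Cooperate forever: 8/(1-δ)
Defect then punished: 10 + 5·δ/(1-δ)
Need: 8/(1-δ) ≥ 10 + 5·δ/(1-δ)
Solving: δ ≥ (T-R)/(T-P) = (10-8)/(10-5) = 0.4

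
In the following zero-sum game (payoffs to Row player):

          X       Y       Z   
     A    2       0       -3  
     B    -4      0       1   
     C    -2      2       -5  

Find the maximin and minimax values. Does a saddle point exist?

Maximin = -3, Minimax = 1, Saddle: False

Work:
Row minimums: [-3, -4, -5] → maximin = -3
Column maximums: [2, 2, 1] → minimax = 1
No saddle point (maximin ≠ minimax). Mixed strategy needed.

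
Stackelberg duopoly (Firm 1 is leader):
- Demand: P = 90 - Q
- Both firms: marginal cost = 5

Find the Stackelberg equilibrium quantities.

q₁* (leader) = 42.5, q₂* (follower) = 21.25

Work:
Follower's reaction: q₂ = (a - c - q₁)/2
Leader substitutes: π₁ = q₁·(a - q₁ - (a-c-q₁)/2 - c)
FOC: q₁* = (90 - 5)/2 = 42.50
Then: q₂* = (90 - 5 - 42.5)/2 = 21.25
Leader has first-mover advantage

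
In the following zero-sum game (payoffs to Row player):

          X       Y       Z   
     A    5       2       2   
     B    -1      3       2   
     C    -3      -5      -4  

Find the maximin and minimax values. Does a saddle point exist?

Maximin = 2, Minimax = 2, Saddle: True

Work:
Row minimums: [2, -1, -5] → maximin = 2
Column maximums: [5, 3, 2] → minimax = 2
Saddle point exists! Game value = 2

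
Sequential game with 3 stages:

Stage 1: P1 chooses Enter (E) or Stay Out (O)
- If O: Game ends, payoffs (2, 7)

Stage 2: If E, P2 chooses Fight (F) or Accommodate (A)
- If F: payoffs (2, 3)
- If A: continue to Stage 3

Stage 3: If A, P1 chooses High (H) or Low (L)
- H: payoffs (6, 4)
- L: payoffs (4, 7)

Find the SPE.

SPE: (E, A, H); Outcome (6, 4)

Work:
Stage 3: P1 chooses H (6 vs 4)
Stage 2: P2: F->3, A->4 (anticipating H). Choose A
Stage 1: P1: O->2, E->6 (anticipating A, H). Choose E
SPE path: E -> A -> H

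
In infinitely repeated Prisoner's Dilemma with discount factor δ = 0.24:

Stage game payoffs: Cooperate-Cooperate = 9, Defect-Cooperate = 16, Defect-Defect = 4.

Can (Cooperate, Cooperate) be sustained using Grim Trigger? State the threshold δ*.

δ* = 0.5833; since δ = 0.24 < 0.5833, cooperation cannot be sustained

Work:
For Grim Trigger:
Cooperate forever: 9/(1-δ)
Defect then punished: 16 + 4·δ/(1-δ)
Need: 9/(1-δ) ≥ 16 + 4·δ/(1-δ)
Solving: δ ≥ (T-R)/(T-P) = (16-9)/(16-4) = 0.5833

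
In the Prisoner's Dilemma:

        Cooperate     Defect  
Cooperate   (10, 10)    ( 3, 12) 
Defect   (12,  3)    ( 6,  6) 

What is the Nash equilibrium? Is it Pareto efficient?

(Defect, Defect) is NE; not Pareto efficient

Work:
Defect dominates Cooperate for both players:
If P2 cooperates: Defect (12) > Cooperate (10)
If P2 defects: Defect (6) > Cooperate (3)
NE: (Defect, Defect) with payoff (6, 6)
But (Cooperate, Cooperate) = (10, 10) Pareto dominates (6, 6)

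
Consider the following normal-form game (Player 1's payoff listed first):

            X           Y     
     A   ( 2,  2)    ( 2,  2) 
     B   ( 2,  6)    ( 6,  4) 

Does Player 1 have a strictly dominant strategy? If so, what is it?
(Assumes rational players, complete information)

No strictly dominant strategy exists for Player 1

Work:
A strategy strictly dominates another if it gives a strictly higher payoff against every opponent action. Compare each pair of P1's strategies column-by-column:
  A vs B: [2 vs 2, 2 vs 6] → A does not strictly dominate B (column X: 2 ≤ 2)
  B vs A: [2 vs 2, 6 vs 2] → B does not strictly dominate A (column X: 2 ≤ 2)
No single strategy strictly dominates all others → no strictly dominant strategy.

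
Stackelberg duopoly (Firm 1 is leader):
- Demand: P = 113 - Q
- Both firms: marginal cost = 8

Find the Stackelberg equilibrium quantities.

q₁* (leader) = 52.5, q₂* (follower) = 26.25

Work:
Follower's reaction: q₂ = (a - c - q₁)/2
Leader substitutes: π₁ = q₁·(a - q₁ - (a-c-q₁)/2 - c)
FOC: q₁* = (113 - 8)/2 = 52.50
Then: q₂* = (113 - 8 - 52.5)/2 = 26.25
Leader has first-mover advantage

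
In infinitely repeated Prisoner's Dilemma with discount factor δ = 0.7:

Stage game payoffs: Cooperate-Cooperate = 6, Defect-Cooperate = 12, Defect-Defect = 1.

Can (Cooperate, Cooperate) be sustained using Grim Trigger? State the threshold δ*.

δ* = 0.5455; since δ = 0.7 ≥ 0.5455, cooperation can be sustained

Work:
For Grim Trigger:
Cooperate forever: 6/(1-δ)
Defect then punished: 12 + 1·δ/(1-δ)
Need: 6/(1-δ) ≥ 12 + 1·δ/(1-δ)
Solving: δ ≥ (T-R)/(T-P) = (12-6)/(12-1) = 0.5455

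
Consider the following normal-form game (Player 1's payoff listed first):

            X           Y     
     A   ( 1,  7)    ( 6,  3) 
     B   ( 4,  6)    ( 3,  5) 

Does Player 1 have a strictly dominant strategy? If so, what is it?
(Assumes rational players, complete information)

No strictly dominant strategy exists for Player 1

Work:
A strategy strictly dominates another if it gives a strictly higher payoff against every opponent action. Compare each pair of P1's strategies column-by-column:
  A vs B: [1 vs 4, 6 vs 3] → A does not strictly dominate B (column X: 1 ≤ 4)
  B vs A: [4 vs 1, 3 vs 6] → B does not strictly dominate A (column Y: 3 ≤ 6)
No single strategy strictly dominates all others → no strictly dominant strategy.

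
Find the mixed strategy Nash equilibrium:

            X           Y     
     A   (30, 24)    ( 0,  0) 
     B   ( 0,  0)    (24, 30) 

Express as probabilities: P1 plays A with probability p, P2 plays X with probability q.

p = 0.5556, q = 0.4444

Work:
Find probabilities that make opponent indifferent:
P2 chooses q to make P1 indifferent between A and B
P1 chooses p to make P2 indifferent between X and Y
Mixed NE: P1 plays (A: 0.5556, B: 0.4444), P2 plays (X: 0.4444, Y: 0.5556)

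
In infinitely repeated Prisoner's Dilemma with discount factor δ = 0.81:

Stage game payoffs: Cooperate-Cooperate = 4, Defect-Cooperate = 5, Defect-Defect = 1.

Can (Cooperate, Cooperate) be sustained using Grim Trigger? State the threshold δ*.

δ* = 0.25; since δ = 0.81 ≥ 0.25, cooperation can be sustained

Work:
For Grim Trigger:
Cooperate forever: 4/(1-δ)
Defect then punished: 5 + 1·δ/(1-δ)
Need: 4/(1-δ) ≥ 5 + 1·δ/(1-δ)
Solving: δ ≥ (T-R)/(T-P) = (5-4)/(5-1) = 0.25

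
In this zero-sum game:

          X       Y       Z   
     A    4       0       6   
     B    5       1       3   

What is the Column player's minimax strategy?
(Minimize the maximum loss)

Column should play Y, value = 1

Work:
Column player minimizes Row's maximum payoff:
Column X: max payoff to Row = 5
Column Y: max payoff to Row = 1
Column Z: max payoff to Row = 6
Minimum is 1, achieved by column Y.
Minimax strategy: Y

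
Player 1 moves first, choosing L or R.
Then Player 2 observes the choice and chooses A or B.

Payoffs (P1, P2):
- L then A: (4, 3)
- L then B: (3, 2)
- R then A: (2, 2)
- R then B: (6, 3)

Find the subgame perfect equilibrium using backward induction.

P1 plays R, P2 plays A after L and B after R; Payoff (6, 3)

Work:
Backward induction:
After L: P2 chooses A → P1 gets 4
After R: P2 chooses B → P1 gets 6
P1 chooses R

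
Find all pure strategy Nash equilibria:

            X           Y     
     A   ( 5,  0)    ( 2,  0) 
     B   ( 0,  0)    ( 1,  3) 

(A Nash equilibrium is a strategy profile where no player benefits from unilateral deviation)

Nash equilibrium: (A, X), (A, Y)

Work:
Best responses:
  P1 vs X: payoffs [5, 0] → best response A (payoff 5)
  P1 vs Y: payoffs [2, 1] → best response A (payoff 2)
  P2 vs A: payoffs [0, 0] → best response X/Y (payoff 0)
  P2 vs B: payoffs [0, 3] → best response Y (payoff 3)
Mutual best responses: (A,X), (A,Y) → Nash equilibria.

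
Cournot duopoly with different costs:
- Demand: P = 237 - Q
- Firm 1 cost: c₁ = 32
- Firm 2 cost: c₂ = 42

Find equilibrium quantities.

q₁* = 71.67, q₂* = 61.67

Work:
Reaction: q₁ = (237 - 32 - q₂)/2
Reaction: q₂ = (237 - 42 - q₁)/2
Solve simultaneously:
q₁* = (237 - 2×32 + 42)/3 = 71.67
q₂* = (237 - 2×42 + 32)/3 = 61.67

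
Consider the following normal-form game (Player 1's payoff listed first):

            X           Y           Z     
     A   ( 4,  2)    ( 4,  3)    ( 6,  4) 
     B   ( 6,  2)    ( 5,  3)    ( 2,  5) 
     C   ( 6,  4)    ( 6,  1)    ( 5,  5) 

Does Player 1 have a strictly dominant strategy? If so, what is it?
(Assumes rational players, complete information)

No strictly dominant strategy exists for Player 1

Work:
A strategy strictly dominates another if it gives a strictly higher payoff against every opponent action. Compare each pair of P1's strategies column-by-column:
  A vs B: [4 vs 6, 4 vs 5, 6 vs 2] → A does not strictly dominate B (column X: 4 ≤ 6)
  A vs C: [4 vs 6, 4 vs 6, 6 vs 5] → A does not strictly dominate C (column X: 4 ≤ 6)
  B vs A: [6 vs 4, 5 vs 4, 2 vs 6] → B does not strictly dominate A (column Z: 2 ≤ 6)
  B vs C: [6 vs 6, 5 vs 6, 2 vs 5] → B does not strictly dominate C (column X: 6 ≤ 6)
  C vs A: [6 vs 4, 6 vs 4, 5 vs 6] → C does not strictly dominate A (column Z: 5 ≤ 6)
  C vs B: [6 vs 6, 6 vs 5, 5 vs 2] → C does not strictly dominate B (column X: 6 ≤ 6)
No single strategy strictly dominates all others → no strictly dominant strategy.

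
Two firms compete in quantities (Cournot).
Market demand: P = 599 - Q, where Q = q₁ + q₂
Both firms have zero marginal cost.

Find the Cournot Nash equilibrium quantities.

q₁* = q₂* = 199.67; P* = 199.67

Work:
Profit: π_i = P·q_i = (a - q_i - q_j)·q_i
FOC: ∂π_i/∂q_i = a - 2q_i - q_j = 0
Reaction function: q_i = (599 - q_j)/2
Symmetry: q* = 599/3 = 199.67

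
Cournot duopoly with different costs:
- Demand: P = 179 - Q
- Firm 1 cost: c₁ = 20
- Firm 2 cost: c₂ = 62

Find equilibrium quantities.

q₁* = 67.0, q₂* = 25.0

Work:
Reaction: q₁ = (179 - 20 - q₂)/2
Reaction: q₂ = (179 - 62 - q₁)/2
Solve simultaneously:
q₁* = (179 - 2×20 + 62)/3 = 67.0
q₂* = (179 - 2×62 + 20)/3 = 25.0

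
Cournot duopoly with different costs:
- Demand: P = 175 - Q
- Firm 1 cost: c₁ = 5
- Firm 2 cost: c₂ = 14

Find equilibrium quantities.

q₁* = 59.67, q₂* = 50.67

Work:
Reaction: q₁ = (175 - 5 - q₂)/2
Reaction: q₂ = (175 - 14 - q₁)/2
Solve simultaneously:
q₁* = (175 - 2×5 + 14)/3 = 59.67
q₂* = (175 - 2×14 + 5)/3 = 50.67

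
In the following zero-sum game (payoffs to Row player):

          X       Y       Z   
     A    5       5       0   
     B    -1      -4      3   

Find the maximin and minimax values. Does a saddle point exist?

Maximin = 0, Minimax = 3, Saddle: False

Work:
Row minimums: [0, -4] → maximin = 0
Column maximums: [5, 5, 3] → minimax = 3
No saddle point (maximin ≠ minimax). Mixed strategy needed.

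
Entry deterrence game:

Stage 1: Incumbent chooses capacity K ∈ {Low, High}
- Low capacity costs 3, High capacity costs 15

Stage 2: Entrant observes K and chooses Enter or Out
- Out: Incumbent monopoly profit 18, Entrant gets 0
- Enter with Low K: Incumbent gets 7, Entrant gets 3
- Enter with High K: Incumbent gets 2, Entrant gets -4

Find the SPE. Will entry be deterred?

SPE: (Low, Enter|Low, Out|High); Entry not deterred. Incumbent net profit = 4, Entrant gets 3

Work:
After Low K: Entrant enters (3 > 0)
After High K: Entrant stays out (-4 < 0)
Incumbent: Low → 7−3=4, High → 18−15=3
Incumbent chooses Low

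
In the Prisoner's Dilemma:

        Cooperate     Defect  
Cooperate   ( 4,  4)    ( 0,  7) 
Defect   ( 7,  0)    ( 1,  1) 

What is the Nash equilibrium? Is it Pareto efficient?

(Defect, Defect) is NE; not Pareto efficient

Work:
Defect dominates Cooperate for both players:
If P2 cooperates: Defect (7) > Cooperate (4)
If P2 defects: Defect (1) > Cooperate (0)
NE: (Defect, Defect) with payoff (1, 1)
But (Cooperate, Cooperate) = (4, 4) Pareto dominates (1, 1)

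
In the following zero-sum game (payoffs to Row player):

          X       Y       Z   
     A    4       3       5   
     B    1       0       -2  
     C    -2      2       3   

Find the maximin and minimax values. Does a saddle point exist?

Maximin = 3, Minimax = 3, Saddle: True

Work:
Row minimums: [3, -2, -2] → maximin = 3
Column maximums: [4, 3, 5] → minimax = 3
Saddle point exists! Game value = 3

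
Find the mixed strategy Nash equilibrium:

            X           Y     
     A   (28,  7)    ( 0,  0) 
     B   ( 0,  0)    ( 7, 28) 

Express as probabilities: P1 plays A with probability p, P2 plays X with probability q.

p = 0.8, q = 0.2

Work:
Find probabilities that make opponent indifferent:
P2 chooses q to make P1 indifferent between A and B
P1 chooses p to make P2 indifferent between X and Y
Mixed NE: P1 plays (A: 0.8, B: 0.2), P2 plays (X: 0.2, Y: 0.8)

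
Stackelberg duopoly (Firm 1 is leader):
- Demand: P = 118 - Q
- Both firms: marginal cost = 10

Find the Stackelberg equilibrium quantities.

q₁* (leader) = 54.0, q₂* (follower) = 27.0

Work:
Follower's reaction: q₂ = (a - c - q₁)/2
Leader substitutes: π₁ = q₁·(a - q₁ - (a-c-q₁)/2 - c)
FOC: q₁* = (118 - 10)/2 = 54.00
Then: q₂* = (118 - 10 - 54.0)/2 = 27.00
Leader has first-mover advantage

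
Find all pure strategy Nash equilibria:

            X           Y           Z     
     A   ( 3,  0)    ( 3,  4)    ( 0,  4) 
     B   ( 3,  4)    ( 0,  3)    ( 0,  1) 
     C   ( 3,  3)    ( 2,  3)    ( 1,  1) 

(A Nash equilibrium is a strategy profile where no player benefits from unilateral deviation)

Nash equilibrium: (A, Y), (B, X), (C, X)

Work:
Best responses:
  P1 vs X: payoffs [3, 3, 3] → best response A/B/C (payoff 3)
  P1 vs Y: payoffs [3, 0, 2] → best response A (payoff 3)
  P1 vs Z: payoffs [0, 0, 1] → best response C (payoff 1)
  P2 vs A: payoffs [0, 4, 4] → best response Y/Z (payoff 4)
  P2 vs B: payoffs [4, 3, 1] → best response X (payoff 4)
  P2 vs C: payoffs [3, 3, 1] → best response X/Y (payoff 3)
Mutual best responses: (A,Y), (B,X), (C,X) → Nash equilibria.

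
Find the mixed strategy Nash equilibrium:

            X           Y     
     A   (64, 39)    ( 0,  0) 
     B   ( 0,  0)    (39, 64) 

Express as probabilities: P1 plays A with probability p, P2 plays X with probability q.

p = 0.6214, q = 0.3786

Work:
Find probabilities that make opponent indifferent:
P2 chooses q to make P1 indifferent between A and B
P1 chooses p to make P2 indifferent between X and Y
Mixed NE: P1 plays (A: 0.6214, B: 0.3786), P2 plays (X: 0.3786, Y: 0.6214)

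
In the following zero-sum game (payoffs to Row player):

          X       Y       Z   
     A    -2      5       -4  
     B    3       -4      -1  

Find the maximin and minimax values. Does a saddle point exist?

Maximin = -4, Minimax = -1, Saddle: False

Work:
Row minimums: [-4, -4] → maximin = -4
Column maximums: [3, 5, -1] → minimax = -1
No saddle point (maximin ≠ minimax). Mixed strategy needed.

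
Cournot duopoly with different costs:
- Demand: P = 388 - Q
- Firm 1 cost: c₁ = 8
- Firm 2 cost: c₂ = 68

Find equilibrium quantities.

q₁* = 146.67, q₂* = 86.67

Work:
Reaction: q₁ = (388 - 8 - q₂)/2
Reaction: q₂ = (388 - 68 - q₁)/2
Solve simultaneously:
q₁* = (388 - 2×8 + 68)/3 = 146.67
q₂* = (388 - 2×68 + 8)/3 = 86.67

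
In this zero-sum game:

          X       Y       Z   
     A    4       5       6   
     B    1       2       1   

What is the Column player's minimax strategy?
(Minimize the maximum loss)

Column should play X, value = 4

Work:
Column player minimizes Row's maximum payoff:
Column X: max payoff to Row = 4
Column Y: max payoff to Row = 5
Column Z: max payoff to Row = 6
Minimum is 4, achieved by column X.
Minimax strategy: X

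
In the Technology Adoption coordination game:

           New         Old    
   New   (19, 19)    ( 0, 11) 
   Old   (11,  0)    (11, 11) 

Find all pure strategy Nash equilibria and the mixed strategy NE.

Pure NE: (New, New) and (Old, Old); Mixed NE: p = 0.5789, q = 0.5789

Work:
Check pure NE:
(New, New): (19, 19) - no unilateral deviation beneficial
(Old, Old): (11, 11) - no unilateral deviation beneficial
Mixed NE: P1 plays New with p = 0.5789, P2 plays New with q = 0.5789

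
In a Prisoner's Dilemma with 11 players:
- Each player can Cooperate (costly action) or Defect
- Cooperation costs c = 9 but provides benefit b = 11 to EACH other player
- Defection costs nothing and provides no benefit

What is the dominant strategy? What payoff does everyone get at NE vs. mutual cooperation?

Dominant: Defect; NE payoff = 0; Coop payoff = 101

Work:
Defect dominates (saves cost c = 9, benefit to others is external)
NE: All defect → everyone gets 0
If all cooperate: each receives (10)×11 - 9 = 101
Social dilemma: 101 > 0 but NE gives 0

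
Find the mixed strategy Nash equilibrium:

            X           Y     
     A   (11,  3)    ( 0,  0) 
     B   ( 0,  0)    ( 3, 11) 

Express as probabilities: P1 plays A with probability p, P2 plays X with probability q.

p = 0.7857, q = 0.2143

Work:
Find probabilities that make opponent indifferent:
P2 chooses q to make P1 indifferent between A and B
P1 chooses p to make P2 indifferent between X and Y
Mixed NE: P1 plays (A: 0.7857, B: 0.2143), P2 plays (X: 0.2143, Y: 0.7857)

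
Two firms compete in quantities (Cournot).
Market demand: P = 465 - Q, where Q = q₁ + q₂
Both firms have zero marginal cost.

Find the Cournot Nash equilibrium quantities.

q₁* = q₂* = 155.0; P* = 155.0

Work:
Profit: π_i = P·q_i = (a - q_i - q_j)·q_i
FOC: ∂π_i/∂q_i = a - 2q_i - q_j = 0
Reaction function: q_i = (465 - q_j)/2
Symmetry: q* = 465/3 = 155.0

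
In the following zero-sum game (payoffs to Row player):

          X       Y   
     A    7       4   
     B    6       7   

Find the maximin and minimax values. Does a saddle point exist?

Maximin = 6, Minimax = 7, Saddle: False

Work:
Row minimums: [4, 6] → maximin = 6
Column maximums: [7, 7] → minimax = 7
No saddle point (maximin ≠ minimax). Mixed strategy needed.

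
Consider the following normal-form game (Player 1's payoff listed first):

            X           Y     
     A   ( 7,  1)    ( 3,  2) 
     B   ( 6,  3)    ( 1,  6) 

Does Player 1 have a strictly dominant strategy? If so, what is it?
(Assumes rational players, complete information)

Yes, Player 1's strictly dominant strategy is A

Work:
A strategy strictly dominates another if it gives a strictly higher payoff against every opponent action. Compare each pair of P1's strategies column-by-column:
  A vs B: [7 vs 6, 3 vs 1] → A strictly dominates B
  B vs A: [6 vs 7, 1 vs 3] → B does not strictly dominate A (column X: 6 ≤ 7)
A strictly dominates every other strategy → strictly dominant.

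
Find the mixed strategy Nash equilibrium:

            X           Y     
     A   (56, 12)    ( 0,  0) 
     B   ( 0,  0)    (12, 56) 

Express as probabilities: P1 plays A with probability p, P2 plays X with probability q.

p = 0.8235, q = 0.1765

Work:
Find probabilities that make opponent indifferent:
P2 chooses q to make P1 indifferent between A and B
P1 chooses p to make P2 indifferent between X and Y
Mixed NE: P1 plays (A: 0.8235, B: 0.1765), P2 plays (X: 0.1765, Y: 0.8235)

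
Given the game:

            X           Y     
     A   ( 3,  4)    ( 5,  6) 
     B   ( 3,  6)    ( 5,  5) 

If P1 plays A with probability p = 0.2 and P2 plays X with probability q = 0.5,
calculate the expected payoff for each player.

E[P1] = 4.0, E[P2] = 5.4

Work:
E[P1] = p·q·π₁(A,X) + p·(1-q)·π₁(A,Y) + (1-p)·q·π₁(B,X) + (1-p)·(1-q)·π₁(B,Y)
= 0.2·0.5·3 + 0.2·0.5·5 + 0.8·0.5·3 + 0.8·0.5·5
= 4.0

E[P2] = 5.4 (similar calculation)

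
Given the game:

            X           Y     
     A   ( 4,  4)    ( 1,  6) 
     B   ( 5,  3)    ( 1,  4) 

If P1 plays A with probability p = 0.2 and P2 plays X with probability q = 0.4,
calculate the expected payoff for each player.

E[P1] = 2.52, E[P2] = 3.92

Work:
E[P1] = p·q·π₁(A,X) + p·(1-q)·π₁(A,Y) + (1-p)·q·π₁(B,X) + (1-p)·(1-q)·π₁(B,Y)
= 0.2·0.4·4 + 0.2·0.6·1 + 0.8·0.4·5 + 0.8·0.6·1
= 2.52

E[P2] = 3.92 (similar calculation)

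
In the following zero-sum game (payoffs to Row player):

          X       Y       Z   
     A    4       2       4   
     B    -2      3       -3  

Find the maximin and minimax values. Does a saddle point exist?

Maximin = 2, Minimax = 3, Saddle: False

Work:
Row minimums: [2, -3] → maximin = 2
Column maximums: [4, 3, 4] → minimax = 3
No saddle point (maximin ≠ minimax). Mixed strategy needed.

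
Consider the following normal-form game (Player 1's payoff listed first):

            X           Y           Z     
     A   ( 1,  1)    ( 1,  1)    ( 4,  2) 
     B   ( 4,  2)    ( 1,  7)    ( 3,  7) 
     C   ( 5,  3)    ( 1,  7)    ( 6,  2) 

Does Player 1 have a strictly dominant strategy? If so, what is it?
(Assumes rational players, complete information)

No strictly dominant strategy exists for Player 1

Work:
A strategy strictly dominates another if it gives a strictly higher payoff against every opponent action. Compare each pair of P1's strategies column-by-column:
  A vs B: [1 vs 4, 1 vs 1, 4 vs 3] → A does not strictly dominate B (column X: 1 ≤ 4)
  A vs C: [1 vs 5, 1 vs 1, 4 vs 6] → A does not strictly dominate C (column X: 1 ≤ 5)
  B vs A: [4 vs 1, 1 vs 1, 3 vs 4] → B does not strictly dominate A (column Y: 1 ≤ 1)
  B vs C: [4 vs 5, 1 vs 1, 3 vs 6] → B does not strictly dominate C (column X: 4 ≤ 5)
  C vs A: [5 vs 1, 1 vs 1, 6 vs 4] → C does not strictly dominate A (column Y: 1 ≤ 1)
  C vs B: [5 vs 4, 1 vs 1, 6 vs 3] → C does not strictly dominate B (column Y: 1 ≤ 1)
No single strategy strictly dominates all others → no strictly dominant strategy.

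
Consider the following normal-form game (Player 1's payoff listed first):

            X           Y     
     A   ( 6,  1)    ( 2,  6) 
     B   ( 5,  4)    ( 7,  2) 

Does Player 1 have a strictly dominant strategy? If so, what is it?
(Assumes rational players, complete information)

No strictly dominant strategy exists for Player 1

Work:
A strategy strictly dominates another if it gives a strictly higher payoff against every opponent action. Compare each pair of P1's strategies column-by-column:
  A vs B: [6 vs 5, 2 vs 7] → A does not strictly dominate B (column Y: 2 ≤ 7)
  B vs A: [5 vs 6, 7 vs 2] → B does not strictly dominate A (column X: 5 ≤ 6)
No single strategy strictly dominates all others → no strictly dominant strategy.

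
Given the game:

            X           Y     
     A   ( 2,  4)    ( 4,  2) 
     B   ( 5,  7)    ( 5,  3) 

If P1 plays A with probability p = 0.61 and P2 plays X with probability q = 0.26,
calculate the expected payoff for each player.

E[P1] = 4.0728, E[P2] = 3.1128

Work:
E[P1] = p·q·π₁(A,X) + p·(1-q)·π₁(A,Y) + (1-p)·q·π₁(B,X) + (1-p)·(1-q)·π₁(B,Y)
= 0.61·0.26·2 + 0.61·0.74·4 + 0.39·0.26·5 + 0.39·0.74·5
= 4.0728

E[P2] = 3.1128 (similar calculation)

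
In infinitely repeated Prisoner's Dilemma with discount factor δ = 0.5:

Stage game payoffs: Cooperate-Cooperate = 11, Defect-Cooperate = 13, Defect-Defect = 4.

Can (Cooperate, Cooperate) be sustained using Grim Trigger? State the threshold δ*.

δ* = 0.2222; since δ = 0.5 ≥ 0.2222, cooperation can be sustained

Work:
For Grim Trigger:
Cooperate forever: 11/(1-δ)
Defect then punished: 13 + 4·δ/(1-δ)
Need: 11/(1-δ) ≥ 13 + 4·δ/(1-δ)
Solving: δ ≥ (T-R)/(T-P) = (13-11)/(13-4) = 0.2222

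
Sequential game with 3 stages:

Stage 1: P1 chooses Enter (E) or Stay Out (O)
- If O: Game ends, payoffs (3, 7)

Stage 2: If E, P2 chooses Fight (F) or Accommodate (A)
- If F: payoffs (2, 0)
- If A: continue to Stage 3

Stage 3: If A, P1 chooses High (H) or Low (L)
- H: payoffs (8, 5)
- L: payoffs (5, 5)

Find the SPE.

SPE: (E, A, H); Outcome (8, 5)

Work:
Stage 3: P1 chooses H (8 vs 5)
Stage 2: P2: F->0, A->5 (anticipating H). Choose A
Stage 1: P1: O->3, E->8 (anticipating A, H). Choose E
SPE path: E -> A -> H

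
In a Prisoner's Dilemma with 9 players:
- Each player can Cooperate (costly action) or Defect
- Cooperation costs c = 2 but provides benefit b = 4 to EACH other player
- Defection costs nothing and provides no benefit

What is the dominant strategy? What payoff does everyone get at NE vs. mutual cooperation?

Dominant: Defect; NE payoff = 0; Coop payoff = 30

Work:
Defect dominates (saves cost c = 2, benefit to others is external)
NE: All defect → everyone gets 0
If all cooperate: each receives (8)×4 - 2 = 30
Social dilemma: 30 > 0 but NE gives 0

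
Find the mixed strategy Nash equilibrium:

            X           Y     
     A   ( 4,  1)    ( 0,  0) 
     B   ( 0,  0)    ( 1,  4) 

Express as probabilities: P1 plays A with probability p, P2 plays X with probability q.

p = 0.8, q = 0.2

Work:
Find probabilities that make opponent indifferent:
P2 chooses q to make P1 indifferent between A and B
P1 chooses p to make P2 indifferent between X and Y
Mixed NE: P1 plays (A: 0.8, B: 0.2), P2 plays (X: 0.2, Y: 0.8)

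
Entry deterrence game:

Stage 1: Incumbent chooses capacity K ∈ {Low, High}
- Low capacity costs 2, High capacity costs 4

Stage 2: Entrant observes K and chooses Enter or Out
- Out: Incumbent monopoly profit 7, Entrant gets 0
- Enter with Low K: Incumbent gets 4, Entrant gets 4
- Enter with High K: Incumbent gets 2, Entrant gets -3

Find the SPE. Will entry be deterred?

SPE: (High, Enter|Low, Out|High); Entry deterred. Incumbent net profit = 3

Work:
After Low K: Entrant enters (4 > 0)
After High K: Entrant stays out (-3 < 0)
Incumbent: Low → 4−2=2, High → 7−4=3
Incumbent chooses High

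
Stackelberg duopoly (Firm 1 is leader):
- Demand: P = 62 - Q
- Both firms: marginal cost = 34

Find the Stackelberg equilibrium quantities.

q₁* (leader) = 14.0, q₂* (follower) = 7.0

Work:
Follower's reaction: q₂ = (a - c - q₁)/2
Leader substitutes: π₁ = q₁·(a - q₁ - (a-c-q₁)/2 - c)
FOC: q₁* = (62 - 34)/2 = 14.00
Then: q₂* = (62 - 34 - 14.0)/2 = 7.00
Leader has first-mover advantage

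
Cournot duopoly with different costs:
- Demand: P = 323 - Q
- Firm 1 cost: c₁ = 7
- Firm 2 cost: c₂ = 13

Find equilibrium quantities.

q₁* = 107.33, q₂* = 101.33

Work:
Reaction: q₁ = (323 - 7 - q₂)/2
Reaction: q₂ = (323 - 13 - q₁)/2
Solve simultaneously:
q₁* = (323 - 2×7 + 13)/3 = 107.33
q₂* = (323 - 2×13 + 7)/3 = 101.33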